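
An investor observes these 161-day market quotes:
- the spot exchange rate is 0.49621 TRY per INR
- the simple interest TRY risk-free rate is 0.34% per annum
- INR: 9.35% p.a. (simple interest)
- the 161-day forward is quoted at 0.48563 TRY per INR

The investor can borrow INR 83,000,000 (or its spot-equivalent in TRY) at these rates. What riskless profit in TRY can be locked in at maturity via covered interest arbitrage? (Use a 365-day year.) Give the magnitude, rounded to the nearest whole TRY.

T = 161/365 years.
Route A — deposit INR, sell forward: 83,000,000 × 1.0412424658 × 0.48563 = TRY 41,969,662.03.
Route B — convert at spot, deposit TRY: 83,000,000 × 0.49621 × 1.001499726 = TRY 41,247,196.86.
The quoted forward overvalues INR, so borrow TRY, buy INR at spot, deposit the INR at 9.35%, and sell the proceeds forward at 0.48563.
Arbitrage profit = |41,969,662.03 − 41,247,196.86| = TRY 722,465.

TRY 722,465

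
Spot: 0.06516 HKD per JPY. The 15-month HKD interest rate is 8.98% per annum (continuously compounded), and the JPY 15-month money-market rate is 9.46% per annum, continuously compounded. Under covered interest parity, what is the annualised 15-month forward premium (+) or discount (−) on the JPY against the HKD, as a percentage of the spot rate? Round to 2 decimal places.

-0.48%

T = 15/12 years.
F = S · g_HKD/g_JPY = 0.06516 × 1.1187925/1.1255255 = 0.06477021.
Annualised premium = (F − S)/S × (1/T) = (0.06477021 − 0.06516)/0.06516 ÷ (15/12) = -0.48%.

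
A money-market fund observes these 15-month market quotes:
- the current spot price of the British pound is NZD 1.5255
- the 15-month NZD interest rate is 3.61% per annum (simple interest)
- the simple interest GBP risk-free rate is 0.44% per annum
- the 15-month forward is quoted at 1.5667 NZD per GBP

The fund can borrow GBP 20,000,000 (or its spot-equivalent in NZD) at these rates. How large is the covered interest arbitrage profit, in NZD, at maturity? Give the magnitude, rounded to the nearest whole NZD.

NZD 380,427

T = 15/12 years.
Keep in GBP, deliver into the forward: 20,000,000·1.005500·1.5667 = NZD 31,506,337.00.
Swap to NZD now, deposit: 20,000,000·1.5255·1.045125 = NZD 31,886,763.75.
The quoted forward undervalues GBP, so borrow GBP, convert to NZD at spot, deposit the NZD at 3.61%, and buy GBP forward at 1.5667 to cover the loan.
Profit = 31,886,763.75 − 31,506,337.00 = NZD 380,427.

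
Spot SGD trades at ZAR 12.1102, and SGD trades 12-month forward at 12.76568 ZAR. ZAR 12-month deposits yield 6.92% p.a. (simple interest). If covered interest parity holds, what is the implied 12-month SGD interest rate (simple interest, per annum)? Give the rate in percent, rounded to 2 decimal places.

T = 1 year.
By CIP, F/S equals the ZAR-to-SGD growth ratio: 12.76568/12.1102 = 1.0541263.
The ZAR side grows by 1 + 0.0692×1 = 1.069200.
Hence g_SGD = 1.0142997.
(1.0142997 − 1)/T = 0.014300, i.e. 1.43%.

1.43%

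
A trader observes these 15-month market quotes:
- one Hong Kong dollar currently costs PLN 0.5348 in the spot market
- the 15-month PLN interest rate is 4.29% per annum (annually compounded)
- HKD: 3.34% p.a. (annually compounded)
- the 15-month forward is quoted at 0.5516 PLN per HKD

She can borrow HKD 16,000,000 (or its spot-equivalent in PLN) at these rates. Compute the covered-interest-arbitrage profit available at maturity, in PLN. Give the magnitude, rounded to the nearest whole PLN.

PLN 177,501

T = 15/12 years.
Keep in HKD, deliver into the forward: 16,000,000·1.041922872·0.5516 = PLN 9,195,594.50.
Swap to PLN now, deposit: 16,000,000·0.5348·1.053909536 = PLN 9,018,093.12.
The quoted forward overvalues HKD, so borrow PLN, buy HKD at spot, deposit the HKD at 3.34%, and sell the proceeds forward at 0.5516.
Arbitrage profit = |9,195,594.50 − 9,018,093.12| = PLN 177,501.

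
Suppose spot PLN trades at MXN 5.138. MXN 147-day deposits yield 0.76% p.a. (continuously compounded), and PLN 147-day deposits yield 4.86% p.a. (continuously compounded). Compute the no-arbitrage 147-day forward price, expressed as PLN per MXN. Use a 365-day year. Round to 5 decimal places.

0.19787

T = 147/365 years.
Growth of 1 MXN over T: e^(0.0076×147/365) = 1.0030655.
Growth of 1 PLN over T: e^(0.0486×147/365) = 1.019766.
So F = 5.138 × 1.0030655 / 1.019766 = 5.053856 (MXN/PLN).
Quoted the other way: 1/5.053856 = 0.19787 PLN per MXN.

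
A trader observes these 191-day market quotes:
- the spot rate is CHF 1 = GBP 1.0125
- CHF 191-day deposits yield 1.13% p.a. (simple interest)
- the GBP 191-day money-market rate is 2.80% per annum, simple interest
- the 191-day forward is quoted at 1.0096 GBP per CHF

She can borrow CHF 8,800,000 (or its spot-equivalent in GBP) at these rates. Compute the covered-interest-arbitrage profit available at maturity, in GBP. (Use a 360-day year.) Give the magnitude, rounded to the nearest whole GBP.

GBP 104,618

T = 191/360 years.
Keep in CHF, deliver into the forward: 8,800,000·1.005995278·1.0096 = GBP 8,937,744.93.
Swap to GBP now, deposit: 8,800,000·1.0125·1.014855556 = GBP 9,042,363.00.
The quoted forward undervalues CHF, so borrow CHF, convert to GBP at spot, deposit the GBP at 2.80%, and buy CHF forward at 1.0096 to cover the loan.
Profit = 9,042,363.00 − 8,937,744.93 = GBP 104,618.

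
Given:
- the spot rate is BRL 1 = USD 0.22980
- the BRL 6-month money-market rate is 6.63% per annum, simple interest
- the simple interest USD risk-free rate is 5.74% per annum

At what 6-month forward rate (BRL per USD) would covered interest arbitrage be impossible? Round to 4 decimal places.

4.3704

T = 6/12 years.
USD accumulates by 1 + 0.0574×6/12 = 1.028700.
Growth of 1 BRL over T: 1 + 0.0663×6/12 = 1.033150.
So F = 0.2298 × 1.028700 / 1.033150 = 0.2288102 (USD/BRL).
Invert for BRL per USD: 1 / 0.2288102 = 4.3704.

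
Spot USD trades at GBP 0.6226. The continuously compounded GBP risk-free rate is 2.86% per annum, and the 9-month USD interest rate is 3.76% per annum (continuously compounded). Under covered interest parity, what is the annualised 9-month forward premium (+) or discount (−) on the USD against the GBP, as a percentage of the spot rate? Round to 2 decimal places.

T = 9/12 years.
CIP forward (GBP per USD) = 0.6226 × 1.0216817/1.0286014 = 0.6184116.
(F − S)/S ÷ T = (0.6184116 − 0.6226)/0.6226/(9/12) = -0.008970 → -0.90%.

-0.90%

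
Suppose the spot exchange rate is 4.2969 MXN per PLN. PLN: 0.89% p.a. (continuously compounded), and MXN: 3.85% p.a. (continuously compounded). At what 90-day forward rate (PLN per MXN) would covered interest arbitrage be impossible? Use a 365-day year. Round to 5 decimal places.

T = 90/365 years.
MXN growth factor: e^(0.0385×90/365) = 1.0095384.
Growth of 1 PLN over T: e^(0.0089×90/365) = 1.0021969.
CIP: F = S · (grow MXN)/(grow PLN) = 4.2969 × 1.0095384/1.0021969 = 4.328377 MXN per PLN.
Invert for PLN per MXN: 1 / 4.328377 = 0.23103.

0.23103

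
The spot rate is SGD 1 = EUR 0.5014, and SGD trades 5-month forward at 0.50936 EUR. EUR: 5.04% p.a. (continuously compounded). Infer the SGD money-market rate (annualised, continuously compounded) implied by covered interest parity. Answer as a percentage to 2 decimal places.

T = 5/12 years.
CIP gives F = S · g_EUR/g_SGD, so g_EUR/g_SGD = 0.50936/0.5014 = 1.0158755.
The EUR side grows by e^(0.0504×5/12) = 1.0212221.
So the SGD growth factor = 1.005263.
Take logs: ln 1.005263 / (5/12) = 0.012598, so 1.26%.

1.26%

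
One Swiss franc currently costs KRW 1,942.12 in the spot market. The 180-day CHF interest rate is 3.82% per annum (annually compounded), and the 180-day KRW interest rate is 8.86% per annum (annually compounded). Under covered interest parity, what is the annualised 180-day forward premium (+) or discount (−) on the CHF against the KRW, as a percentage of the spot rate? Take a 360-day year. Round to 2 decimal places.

+4.80%

T = 180/360 years.
F = S · g_KRW/g_CHF = 1942.12 × 1.043360/1.018921 = 1988.70209.
Annualised premium = (F − S)/S × (1/T) = (1988.70209 − 1942.12)/1942.12 ÷ (180/360) = 4.80%.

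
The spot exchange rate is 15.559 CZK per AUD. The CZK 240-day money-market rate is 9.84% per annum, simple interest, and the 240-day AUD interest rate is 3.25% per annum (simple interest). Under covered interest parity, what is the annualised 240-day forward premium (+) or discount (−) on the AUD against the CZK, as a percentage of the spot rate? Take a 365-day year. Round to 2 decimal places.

T = 240/365 years.
F = S · g_CZK/g_AUD = 15.559 × 1.0647014/1.0213699 = 16.219089.
(F − S)/S ÷ T = (16.219089 − 15.559)/15.559/(240/365) = 0.064521 → 6.45%.

+6.45%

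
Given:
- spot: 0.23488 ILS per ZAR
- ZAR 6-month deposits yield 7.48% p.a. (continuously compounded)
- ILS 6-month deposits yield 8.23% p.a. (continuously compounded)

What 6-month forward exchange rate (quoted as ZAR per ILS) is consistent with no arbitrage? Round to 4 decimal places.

4.2416

T = 6/12 years.
ILS growth factor: e^(0.0823×6/12) = 1.0420084.
ZAR accumulates by e^(0.0748×6/12) = 1.0381082.
Forward (ILS per ZAR) = 0.23488 × 1.0420084 / 1.0381082 = 0.2357625.
Invert for ZAR per ILS: 1 / 0.2357625 = 4.2416.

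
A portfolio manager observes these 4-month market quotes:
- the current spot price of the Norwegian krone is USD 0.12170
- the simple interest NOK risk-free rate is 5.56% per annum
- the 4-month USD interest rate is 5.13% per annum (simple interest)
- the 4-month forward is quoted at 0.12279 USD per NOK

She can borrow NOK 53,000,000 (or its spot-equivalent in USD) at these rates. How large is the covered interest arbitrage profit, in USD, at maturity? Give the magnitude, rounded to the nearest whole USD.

USD 68,086

T = 4/12 years.
Route A — deposit NOK, sell forward: 53,000,000 × 1.018533333 × 0.12279 = USD 6,628,482.52.
Route B — convert at spot, deposit USD: 53,000,000 × 0.12170 × 1.017100 = USD 6,560,396.71.
The quoted forward overvalues NOK, so borrow USD, buy NOK at spot, deposit the NOK at 5.56%, and sell the proceeds forward at 0.12279.
Arbitrage profit = |6,628,482.52 − 6,560,396.71| = USD 68,086.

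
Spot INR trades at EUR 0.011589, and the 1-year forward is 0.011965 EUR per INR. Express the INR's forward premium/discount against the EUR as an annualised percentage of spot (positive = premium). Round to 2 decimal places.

+3.24%

T = 1 year.
(F − S)/S = (0.011965 − 0.011589)/0.011589 = 0.0324446.
Annualise by dividing by T: 0.0324446 / 1 = 0.032445 → 3.24%.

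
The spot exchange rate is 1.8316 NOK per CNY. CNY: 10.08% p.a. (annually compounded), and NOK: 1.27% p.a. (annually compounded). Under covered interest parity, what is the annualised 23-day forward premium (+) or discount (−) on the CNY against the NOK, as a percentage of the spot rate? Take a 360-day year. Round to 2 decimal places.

T = 23/360 years.
CIP forward (NOK per CNY) = 1.8316 × 1.0008066/1.0061546 = 1.8218645.
(F − S)/S ÷ T = (1.8218645 − 1.8316)/1.8316/(23/360) = -0.083196 → -8.32%.

-8.32%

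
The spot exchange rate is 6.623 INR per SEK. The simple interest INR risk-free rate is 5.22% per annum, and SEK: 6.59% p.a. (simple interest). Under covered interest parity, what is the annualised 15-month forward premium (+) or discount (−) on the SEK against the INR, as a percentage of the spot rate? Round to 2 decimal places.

-1.27%

T = 15/12 years.
CIP forward (INR per SEK) = 6.623 × 1.065250/1.082375 = 6.518213.
Annualised premium = (F − S)/S × (1/T) = (6.518213 − 6.623)/6.623 ÷ (15/12) = -1.27%.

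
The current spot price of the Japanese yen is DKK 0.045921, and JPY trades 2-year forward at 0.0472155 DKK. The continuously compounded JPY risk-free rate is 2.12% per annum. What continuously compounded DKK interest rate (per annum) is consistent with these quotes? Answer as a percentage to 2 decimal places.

3.51%

T = 2 years.
By CIP, F/S equals the DKK-to-JPY growth ratio: 0.0472155/0.045921 = 1.0281897.
The JPY side grows by e^(0.0212×2) = 1.0433117.
Hence g_DKK = 1.0727223.
r = ln(1.0727223)/2 = 0.035100 → 3.51%.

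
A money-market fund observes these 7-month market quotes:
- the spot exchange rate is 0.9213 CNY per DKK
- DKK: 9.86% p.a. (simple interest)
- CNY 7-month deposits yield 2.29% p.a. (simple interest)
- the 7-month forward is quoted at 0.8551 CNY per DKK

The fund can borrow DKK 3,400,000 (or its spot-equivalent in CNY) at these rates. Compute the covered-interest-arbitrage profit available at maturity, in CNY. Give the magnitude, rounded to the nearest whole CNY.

T = 7/12 years.
Invest the DKK and cover forward: 3,400,000 × 1.057516667 × 0.8551 = CNY 3,074,560.51.
Convert at spot and invest in CNY: 3,400,000 × 0.9213 × 1.013358333 = CNY 3,174,263.91.
The quoted forward undervalues DKK, so borrow DKK, convert to CNY at spot, deposit the CNY at 2.29%, and buy DKK forward at 0.8551 to cover the loan.
The gap between the two covered legs is CNY 99,703.

CNY 99,703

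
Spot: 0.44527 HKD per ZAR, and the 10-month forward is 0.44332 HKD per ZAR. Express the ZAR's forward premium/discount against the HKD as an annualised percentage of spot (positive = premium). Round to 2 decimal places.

T = 10/12 years.
Period premium: (0.44332 − 0.44527)/0.44527 = -0.0043794.
Per annum: -0.0043794 / (10/12) = -0.005255 = -0.53%.

-0.53%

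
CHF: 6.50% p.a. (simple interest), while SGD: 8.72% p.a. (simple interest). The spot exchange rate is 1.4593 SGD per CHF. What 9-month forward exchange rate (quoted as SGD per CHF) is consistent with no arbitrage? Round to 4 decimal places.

T = 9/12 years.
SGD accumulates by 1 + 0.0872×9/12 = 1.065400.
CHF accumulates by 1 + 0.0650×9/12 = 1.048750.
CIP: F = S · (grow SGD)/(grow CHF) = 1.4593 × 1.065400/1.048750 = 1.482468 SGD per CHF.

1.4825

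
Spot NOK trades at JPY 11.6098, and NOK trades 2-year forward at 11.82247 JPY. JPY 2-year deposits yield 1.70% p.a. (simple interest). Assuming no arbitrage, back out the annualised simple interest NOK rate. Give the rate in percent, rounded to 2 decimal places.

0.77%

T = 2 years.
CIP gives F = S · g_JPY/g_NOK, so g_JPY/g_NOK = 11.82247/11.6098 = 1.0183181.
The JPY side grows by 1 + 0.0170×2 = 1.034000.
Hence g_NOK = 1.0153998.
(1.0153998 − 1)/T = 0.007700, i.e. 0.77%.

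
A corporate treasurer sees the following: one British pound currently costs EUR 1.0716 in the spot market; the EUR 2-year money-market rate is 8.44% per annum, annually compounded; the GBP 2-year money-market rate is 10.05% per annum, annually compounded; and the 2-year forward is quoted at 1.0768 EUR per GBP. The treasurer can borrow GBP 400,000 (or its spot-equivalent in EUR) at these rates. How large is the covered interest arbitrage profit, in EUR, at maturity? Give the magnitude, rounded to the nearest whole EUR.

EUR 17,597

T = 2 years.
Route A — deposit GBP, sell forward: 400,000 × 1.21110025 × 1.0768 = EUR 521,645.10.
Route B — convert at spot, deposit EUR: 400,000 × 1.0716 × 1.17592336 = EUR 504,047.79.
The quoted forward overvalues GBP, so borrow EUR, buy GBP at spot, deposit the GBP at 10.05%, and sell the proceeds forward at 1.0768.
Arbitrage profit = |521,645.10 − 504,047.79| = EUR 17,597.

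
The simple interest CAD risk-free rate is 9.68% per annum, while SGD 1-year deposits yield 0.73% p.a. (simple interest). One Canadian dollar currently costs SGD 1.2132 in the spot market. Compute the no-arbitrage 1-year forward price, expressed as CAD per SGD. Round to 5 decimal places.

0.89750

T = 1 year.
SGD growth factor: 1 + 0.0073×1 = 1.007300.
Growth of 1 CAD over T: 1 + 0.0968×1 = 1.096800.
CIP: F = S · (grow SGD)/(grow CAD) = 1.2132 × 1.007300/1.096800 = 1.114202 SGD per CAD.
Quoted the other way: 1/1.114202 = 0.89750 CAD per SGD.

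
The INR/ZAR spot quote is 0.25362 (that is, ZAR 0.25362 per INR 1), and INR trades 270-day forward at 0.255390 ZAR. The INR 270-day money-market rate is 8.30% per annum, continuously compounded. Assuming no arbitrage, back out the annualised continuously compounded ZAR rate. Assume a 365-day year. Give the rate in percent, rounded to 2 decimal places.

T = 270/365 years.
CIP gives F = S · g_ZAR/g_INR, so g_ZAR/g_INR = 0.25539/0.25362 = 1.0069789.
INR growth factor: e^(0.0830×270/365) = 1.0633212.
So the ZAR growth factor = 1.070742.
Take logs: ln 1.070742 / (270/365) = 0.092402, so 9.24%.

9.24%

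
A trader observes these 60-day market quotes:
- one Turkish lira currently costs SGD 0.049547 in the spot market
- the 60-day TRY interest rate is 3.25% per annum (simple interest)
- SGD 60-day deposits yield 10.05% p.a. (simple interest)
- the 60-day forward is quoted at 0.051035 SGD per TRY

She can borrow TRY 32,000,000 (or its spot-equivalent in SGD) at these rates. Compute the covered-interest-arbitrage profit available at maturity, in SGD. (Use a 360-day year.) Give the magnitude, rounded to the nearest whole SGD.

SGD 29,905

T = 60/360 years.
Invest the TRY and cover forward: 32,000,000 × 1.005416667 × 0.051035 = SGD 1,641,966.07.
Convert at spot and invest in SGD: 32,000,000 × 0.049547 × 1.016750 = SGD 1,612,061.19.
The quoted forward overvalues TRY, so borrow SGD, buy TRY at spot, deposit the TRY at 3.25%, and sell the proceeds forward at 0.051035.
The gap between the two covered legs is SGD 29,905.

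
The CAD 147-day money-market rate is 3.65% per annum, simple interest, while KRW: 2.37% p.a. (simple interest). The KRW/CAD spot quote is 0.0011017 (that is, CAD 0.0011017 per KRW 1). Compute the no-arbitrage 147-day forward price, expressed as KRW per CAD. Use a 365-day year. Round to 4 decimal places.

T = 147/365 years.
CAD growth factor: 1 + 0.0365×147/365 = 1.014700.
Growth of 1 KRW over T: 1 + 0.0237×147/365 = 1.009544932.
CIP: F = S · (grow CAD)/(grow KRW) = 0.0011017 × 1.014700/1.009544932 = 0.00110732564 CAD per KRW.
Quoted the other way: 1/0.00110732564 = 903.0767 KRW per CAD.

903.0767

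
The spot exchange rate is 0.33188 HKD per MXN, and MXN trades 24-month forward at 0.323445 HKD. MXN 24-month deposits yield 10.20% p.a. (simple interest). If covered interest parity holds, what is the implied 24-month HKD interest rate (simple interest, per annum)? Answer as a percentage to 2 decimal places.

8.67%

T = 2 years.
CIP gives F = S · g_HKD/g_MXN, so g_HKD/g_MXN = 0.323445/0.33188 = 0.9745842.
The MXN side grows by 1 + 0.1020×2 = 1.204000.
That pins the HKD growth at 1.1733994.
(1.1733994 − 1)/T = 0.086700, i.e. 8.67%.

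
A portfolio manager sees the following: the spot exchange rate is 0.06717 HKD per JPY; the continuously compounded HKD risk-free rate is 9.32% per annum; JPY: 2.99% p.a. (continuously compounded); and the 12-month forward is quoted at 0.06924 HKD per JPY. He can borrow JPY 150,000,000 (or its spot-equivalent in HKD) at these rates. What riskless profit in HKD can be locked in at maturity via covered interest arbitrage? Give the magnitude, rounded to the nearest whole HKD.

T = 1 year.
Keep in JPY, deliver into the forward: 150,000,000·1.0303514937·0.06924 = HKD 10,701,230.61.
Swap to HKD now, deposit: 150,000,000·0.06717·1.0976812496 = HKD 11,059,687.43.
The quoted forward undervalues JPY, so borrow JPY, convert to HKD at spot, deposit the HKD at 9.32%, and buy JPY forward at 0.06924 to cover the loan.
The gap between the two covered legs is HKD 358,457.

HKD 358,457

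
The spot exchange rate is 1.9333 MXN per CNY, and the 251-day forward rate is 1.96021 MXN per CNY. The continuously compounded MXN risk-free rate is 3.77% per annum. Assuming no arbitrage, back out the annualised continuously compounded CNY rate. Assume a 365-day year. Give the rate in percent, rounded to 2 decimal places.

1.76%

T = 251/365 years.
By CIP, F/S equals the MXN-to-CNY growth ratio: 1.96021/1.9333 = 1.0139192.
MXN growth factor: e^(0.0377×251/365) = 1.0262642.
Hence g_CNY = 1.0121755.
r = ln(1.0121755)/(251/365) = 0.017598 → 1.76%.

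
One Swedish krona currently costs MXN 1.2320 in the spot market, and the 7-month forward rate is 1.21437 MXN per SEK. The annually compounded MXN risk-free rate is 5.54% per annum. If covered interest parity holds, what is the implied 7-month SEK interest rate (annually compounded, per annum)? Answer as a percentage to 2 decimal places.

8.18%

T = 7/12 years.
By CIP, F/S equals the MXN-to-SEK growth ratio: 1.21437/1.232 = 0.9856899.
The MXN side grows by (1 + 0.0554)^(7/12) = 1.0319531.
That pins the SEK growth at 1.0469348.
r = 1.0469348^(12/7) − 1 = 0.081802 → 8.18%.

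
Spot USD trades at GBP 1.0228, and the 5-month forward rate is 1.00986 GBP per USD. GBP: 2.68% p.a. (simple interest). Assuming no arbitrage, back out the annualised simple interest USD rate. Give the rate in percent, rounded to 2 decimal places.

T = 5/12 years.
By CIP, F/S equals the GBP-to-USD growth ratio: 1.00986/1.0228 = 0.9873485.
GBP growth factor: 1 + 0.0268×5/12 = 1.0111667.
Hence g_USD = 1.0241234.
(1.0241234 − 1)/T = 0.057896, i.e. 5.79%.

5.79%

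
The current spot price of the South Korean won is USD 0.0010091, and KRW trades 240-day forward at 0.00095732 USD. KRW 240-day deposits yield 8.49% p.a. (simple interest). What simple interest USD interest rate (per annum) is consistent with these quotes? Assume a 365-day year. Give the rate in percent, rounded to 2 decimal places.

0.25%

T = 240/365 years.
CIP gives F = S · g_USD/g_KRW, so g_USD/g_KRW = 0.00095732/0.0010091 = 0.9486869.
KRW growth factor: 1 + 0.0849×240/365 = 1.0558247.
Hence g_USD = 1.0016471.
(1.0016471 − 1)/T = 0.002505, i.e. 0.25%.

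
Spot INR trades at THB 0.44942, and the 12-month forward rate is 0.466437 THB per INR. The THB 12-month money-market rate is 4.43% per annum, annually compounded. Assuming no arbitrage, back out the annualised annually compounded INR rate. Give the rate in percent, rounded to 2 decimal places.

0.62%

T = 1 year.
CIP gives F = S · g_THB/g_INR, so g_THB/g_INR = 0.466437/0.44942 = 1.0378644.
THB growth factor: (1 + 0.0443)^1 = 1.044300.
Hence g_INR = 1.0062008.
Annualise: 1.0062008^(1/1) − 1 = 0.006201 = 0.62%.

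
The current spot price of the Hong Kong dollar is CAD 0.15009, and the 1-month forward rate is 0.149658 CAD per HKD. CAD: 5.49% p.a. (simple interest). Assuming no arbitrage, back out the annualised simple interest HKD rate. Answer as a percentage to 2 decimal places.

T = 1/12 years.
By CIP, F/S equals the CAD-to-HKD growth ratio: 0.149658/0.15009 = 0.9971217.
CAD growth factor: 1 + 0.0549×1/12 = 1.004575.
Hence g_HKD = 1.0074748.
(1.0074748 − 1)/T = 0.089698, i.e. 8.97%.

8.97%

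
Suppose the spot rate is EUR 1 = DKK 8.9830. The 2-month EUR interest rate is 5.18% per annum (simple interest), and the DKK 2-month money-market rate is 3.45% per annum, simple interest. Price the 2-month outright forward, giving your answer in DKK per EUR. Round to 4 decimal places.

T = 2/12 years.
DKK accumulates by 1 + 0.0345×2/12 = 1.005750.
Growth of 1 EUR over T: 1 + 0.0518×2/12 = 1.0086333.
Forward (DKK per EUR) = 8.983 × 1.005750 / 1.0086333 = 8.957321.

8.9573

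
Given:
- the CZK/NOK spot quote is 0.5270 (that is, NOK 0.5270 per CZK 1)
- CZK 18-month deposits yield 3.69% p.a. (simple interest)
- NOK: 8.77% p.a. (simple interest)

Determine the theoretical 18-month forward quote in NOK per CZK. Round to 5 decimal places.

T = 18/12 years.
NOK accumulates by 1 + 0.0877×18/12 = 1.131550.
CZK accumulates by 1 + 0.0369×18/12 = 1.055350.
So F = 0.527 × 1.131550 / 1.055350 = 0.5650513 (NOK/CZK).

0.56505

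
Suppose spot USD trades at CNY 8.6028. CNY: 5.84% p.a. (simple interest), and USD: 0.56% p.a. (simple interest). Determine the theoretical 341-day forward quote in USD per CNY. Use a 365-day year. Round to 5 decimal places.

T = 341/365 years.
CNY accumulates by 1 + 0.0584×341/365 = 1.054560.
Growth of 1 USD over T: 1 + 0.0056×341/365 = 1.0052318.
So F = 8.6028 × 1.054560 / 1.0052318 = 9.024952 (CNY/USD).
Invert for USD per CNY: 1 / 9.024952 = 0.11080.

0.11080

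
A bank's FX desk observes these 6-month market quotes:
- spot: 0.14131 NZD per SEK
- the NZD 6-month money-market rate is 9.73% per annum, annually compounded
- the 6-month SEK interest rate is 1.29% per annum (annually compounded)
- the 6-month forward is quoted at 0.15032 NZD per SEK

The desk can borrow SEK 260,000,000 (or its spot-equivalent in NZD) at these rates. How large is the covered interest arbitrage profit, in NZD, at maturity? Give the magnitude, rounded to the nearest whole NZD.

T = 6/12 years.
Keep in SEK, deliver into the forward: 260,000,000·1.0064293318·0.15032 = NZD 39,334,478.86.
Swap to NZD now, deposit: 260,000,000·0.14131·1.0475208828 = NZD 38,486,545.75.
The quoted forward overvalues SEK, so borrow NZD, buy SEK at spot, deposit the SEK at 1.29%, and sell the proceeds forward at 0.15032.
The gap between the two covered legs is NZD 847,933.

NZD 847,933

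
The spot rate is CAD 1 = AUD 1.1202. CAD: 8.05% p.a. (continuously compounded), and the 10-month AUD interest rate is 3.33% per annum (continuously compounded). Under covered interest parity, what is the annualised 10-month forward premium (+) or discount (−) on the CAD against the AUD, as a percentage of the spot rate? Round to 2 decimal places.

T = 10/12 years.
No-arbitrage forward: 1.1202 × 1.0281386 / 1.0693846 = 1.0769941 AUD/CAD.
Annualised premium = (F − S)/S × (1/T) = (1.0769941 − 1.1202)/1.1202 ÷ (10/12) = -4.63%.

-4.63%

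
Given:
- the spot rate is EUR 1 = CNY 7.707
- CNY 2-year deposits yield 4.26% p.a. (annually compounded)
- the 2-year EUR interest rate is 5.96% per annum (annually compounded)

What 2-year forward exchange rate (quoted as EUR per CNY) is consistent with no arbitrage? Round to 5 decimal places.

0.13402

T = 2 years.
Growth of 1 CNY over T: (1 + 0.0426)^2 = 1.0870148.
EUR growth factor: (1 + 0.0596)^2 = 1.1227522.
So F = 7.707 × 1.0870148 / 1.1227522 = 7.461685 (CNY/EUR).
Quoted the other way: 1/7.461685 = 0.13402 EUR per CNY.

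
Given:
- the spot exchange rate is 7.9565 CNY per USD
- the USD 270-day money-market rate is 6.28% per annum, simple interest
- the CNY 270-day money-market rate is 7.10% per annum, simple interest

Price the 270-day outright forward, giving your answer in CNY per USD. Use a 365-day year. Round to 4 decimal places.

T = 270/365 years.
CNY accumulates by 1 + 0.0710×270/365 = 1.0525205.
USD growth factor: 1 + 0.0628×270/365 = 1.0464548.
Forward (CNY per USD) = 7.9565 × 1.0525205 / 1.0464548 = 8.002619.

8.0026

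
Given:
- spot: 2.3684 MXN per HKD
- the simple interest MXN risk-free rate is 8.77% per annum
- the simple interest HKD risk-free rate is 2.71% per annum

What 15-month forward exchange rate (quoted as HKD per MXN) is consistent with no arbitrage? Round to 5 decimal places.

0.39340

T = 15/12 years.
MXN growth factor: 1 + 0.0877×15/12 = 1.109625.
HKD growth factor: 1 + 0.0271×15/12 = 1.033875.
So F = 2.3684 × 1.109625 / 1.033875 = 2.541928 (MXN/HKD).
Invert for HKD per MXN: 1 / 2.541928 = 0.39340.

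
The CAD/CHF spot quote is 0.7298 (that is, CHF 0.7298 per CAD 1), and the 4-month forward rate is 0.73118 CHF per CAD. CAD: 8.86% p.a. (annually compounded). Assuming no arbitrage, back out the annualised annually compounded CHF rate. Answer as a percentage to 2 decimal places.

T = 4/12 years.
By CIP, F/S equals the CHF-to-CAD growth ratio: 0.73118/0.7298 = 1.0018909.
The CAD side grows by (1 + 0.0886)^(4/12) = 1.0287017.
That pins the CHF growth at 1.0306469.
r = 1.0306469^(12/4) − 1 = 0.094787 → 9.48%.

9.48%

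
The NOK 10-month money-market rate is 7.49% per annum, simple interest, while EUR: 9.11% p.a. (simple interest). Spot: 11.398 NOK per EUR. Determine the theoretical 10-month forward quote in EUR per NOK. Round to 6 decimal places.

0.088850

T = 10/12 years.
Growth of 1 NOK over T: 1 + 0.0749×10/12 = 1.0624167.
Growth of 1 EUR over T: 1 + 0.0911×10/12 = 1.0759167.
Forward (NOK per EUR) = 11.398 × 1.0624167 / 1.0759167 = 11.25498.
Invert for EUR per NOK: 1 / 11.25498 = 0.088850.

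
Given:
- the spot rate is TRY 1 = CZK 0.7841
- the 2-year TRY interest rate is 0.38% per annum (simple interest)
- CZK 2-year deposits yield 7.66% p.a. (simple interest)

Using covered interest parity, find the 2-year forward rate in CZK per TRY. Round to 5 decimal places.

0.89740

T = 2 years.
CZK accumulates by 1 + 0.0766×2 = 1.153200.
Growth of 1 TRY over T: 1 + 0.0038×2 = 1.007600.
Forward (CZK per TRY) = 0.7841 × 1.153200 / 1.007600 = 0.8974039.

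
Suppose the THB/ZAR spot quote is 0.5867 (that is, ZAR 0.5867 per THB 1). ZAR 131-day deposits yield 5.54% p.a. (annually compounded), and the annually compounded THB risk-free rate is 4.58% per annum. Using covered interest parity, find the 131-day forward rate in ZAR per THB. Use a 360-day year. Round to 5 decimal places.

0.58865

T = 131/360 years.
Growth of 1 ZAR over T: (1 + 0.0554)^(131/360) = 1.0198146.
Growth of 1 THB over T: (1 + 0.0458)^(131/360) = 1.0164292.
Forward (ZAR per THB) = 0.5867 × 1.0198146 / 1.0164292 = 0.5886541.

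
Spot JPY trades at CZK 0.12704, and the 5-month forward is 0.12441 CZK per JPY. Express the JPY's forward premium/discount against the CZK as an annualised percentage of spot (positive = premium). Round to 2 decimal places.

T = 5/12 years.
JPY trades forward at -2.07021% vs spot over the period.
Annualise by dividing by T: -0.0207021 / (5/12) = -0.049685 → -4.97%.

-4.97%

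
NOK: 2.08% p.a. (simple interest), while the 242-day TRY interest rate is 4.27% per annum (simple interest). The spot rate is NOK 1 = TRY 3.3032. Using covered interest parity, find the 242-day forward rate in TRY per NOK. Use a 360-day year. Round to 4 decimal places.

T = 242/360 years.
TRY accumulates by 1 + 0.0427×242/360 = 1.0287039.
NOK growth factor: 1 + 0.0208×242/360 = 1.0139822.
Forward (TRY per NOK) = 3.3032 × 1.0287039 / 1.0139822 = 3.351158.

3.3512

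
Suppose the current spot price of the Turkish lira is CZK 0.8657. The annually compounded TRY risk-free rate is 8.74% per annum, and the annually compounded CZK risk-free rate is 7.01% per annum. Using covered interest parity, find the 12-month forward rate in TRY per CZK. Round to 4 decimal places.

T = 1 year.
CZK growth factor: (1 + 0.0701)^1 = 1.070100.
TRY accumulates by (1 + 0.0874)^1 = 1.087400.
So F = 0.8657 × 1.070100 / 1.087400 = 0.8519271 (CZK/TRY).
Invert for TRY per CZK: 1 / 0.8519271 = 1.1738.

1.1738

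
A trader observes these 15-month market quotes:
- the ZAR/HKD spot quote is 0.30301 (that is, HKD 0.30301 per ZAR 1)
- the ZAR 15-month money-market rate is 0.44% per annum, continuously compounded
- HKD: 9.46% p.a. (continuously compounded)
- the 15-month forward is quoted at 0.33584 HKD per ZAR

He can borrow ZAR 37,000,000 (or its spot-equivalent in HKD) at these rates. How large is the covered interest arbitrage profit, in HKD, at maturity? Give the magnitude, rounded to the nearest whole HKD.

T = 15/12 years.
Keep in ZAR, deliver into the forward: 37,000,000·1.0055151528·0.33584 = HKD 12,494,611.73.
Swap to HKD now, deposit: 37,000,000·0.30301·1.1255254576 = HKD 12,618,682.35.
The quoted forward undervalues ZAR, so borrow ZAR, convert to HKD at spot, deposit the HKD at 9.46%, and buy ZAR forward at 0.33584 to cover the loan.
The gap between the two covered legs is HKD 124,071.

HKD 124,071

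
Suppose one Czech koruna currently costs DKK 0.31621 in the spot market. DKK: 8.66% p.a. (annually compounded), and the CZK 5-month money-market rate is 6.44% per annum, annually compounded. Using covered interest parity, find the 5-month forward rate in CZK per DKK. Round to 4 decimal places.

T = 5/12 years.
DKK accumulates by (1 + 0.0866)^(5/12) = 1.0352114.
CZK growth factor: (1 + 0.0644)^(5/12) = 1.0263458.
So F = 0.31621 × 1.0352114 / 1.0263458 = 0.3189414 (DKK/CZK).
Invert for CZK per DKK: 1 / 0.3189414 = 3.1354.

3.1354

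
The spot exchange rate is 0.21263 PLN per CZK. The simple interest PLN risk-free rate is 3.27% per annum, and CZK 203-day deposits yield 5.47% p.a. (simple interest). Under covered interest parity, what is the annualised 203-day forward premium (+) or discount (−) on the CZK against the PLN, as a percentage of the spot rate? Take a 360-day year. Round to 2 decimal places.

T = 203/360 years.
F = S · g_PLN/g_CZK = 0.21263 × 1.0184392/1.0308447 = 0.21007115.
Annualised premium = (F − S)/S × (1/T) = (0.21007115 − 0.21263)/0.21263 ÷ (203/360) = -2.13%.

-2.13%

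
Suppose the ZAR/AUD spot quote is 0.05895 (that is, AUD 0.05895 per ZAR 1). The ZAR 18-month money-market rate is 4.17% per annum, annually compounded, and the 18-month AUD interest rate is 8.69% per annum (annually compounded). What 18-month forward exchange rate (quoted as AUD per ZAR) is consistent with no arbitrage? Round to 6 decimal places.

0.062828

T = 18/12 years.
AUD growth factor: (1 + 0.0869)^(18/12) = 1.1331421.
ZAR accumulates by (1 + 0.0417)^(18/12) = 1.0631976.
So F = 0.05895 × 1.1331421 / 1.0631976 = 0.06282814 (AUD/ZAR).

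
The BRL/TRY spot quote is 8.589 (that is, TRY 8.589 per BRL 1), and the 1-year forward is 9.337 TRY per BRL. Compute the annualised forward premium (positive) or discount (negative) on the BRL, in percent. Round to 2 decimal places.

+8.71%

T = 1 year.
BRL trades forward at +8.70881% vs spot over the period.
×(1/T) gives 8.71% p.a.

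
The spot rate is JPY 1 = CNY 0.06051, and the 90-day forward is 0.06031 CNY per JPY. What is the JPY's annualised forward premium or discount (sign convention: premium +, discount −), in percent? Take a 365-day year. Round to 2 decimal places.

T = 90/365 years.
Period premium: (0.06031 − 0.06051)/0.06051 = -0.0033052.
×(1/T) gives -1.34% p.a.

-1.34%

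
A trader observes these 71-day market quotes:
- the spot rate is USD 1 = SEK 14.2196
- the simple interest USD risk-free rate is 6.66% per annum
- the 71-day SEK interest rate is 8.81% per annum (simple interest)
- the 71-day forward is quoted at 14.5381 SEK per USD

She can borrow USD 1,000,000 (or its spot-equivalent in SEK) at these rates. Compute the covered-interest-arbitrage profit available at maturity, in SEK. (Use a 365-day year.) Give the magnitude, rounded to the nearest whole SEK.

SEK 263,157

T = 71/365 years.
Keep in USD, deliver into the forward: 1,000,000·1.0129550685·14.5381 = SEK 14,726,442.08.
Swap to SEK now, deposit: 1,000,000·14.2196·1.0171372603 = SEK 14,463,284.99.
The quoted forward overvalues USD, so borrow SEK, buy USD at spot, deposit the USD at 6.66%, and sell the proceeds forward at 14.5381.
Arbitrage profit = |14,726,442.08 − 14,463,284.99| = SEK 263,157.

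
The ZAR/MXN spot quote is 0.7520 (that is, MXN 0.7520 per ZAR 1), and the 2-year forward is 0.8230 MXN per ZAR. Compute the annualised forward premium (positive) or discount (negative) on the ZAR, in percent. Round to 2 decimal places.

T = 2 years.
ZAR trades forward at +9.44149% vs spot over the period.
Annualise by dividing by T: 0.0944149 / 2 = 0.047207 → 4.72%.

+4.72%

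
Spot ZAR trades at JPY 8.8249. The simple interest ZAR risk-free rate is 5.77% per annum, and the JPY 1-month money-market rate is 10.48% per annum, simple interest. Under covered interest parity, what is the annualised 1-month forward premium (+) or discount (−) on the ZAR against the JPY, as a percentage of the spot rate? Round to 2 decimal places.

T = 1/12 years.
CIP forward (JPY per ZAR) = 8.8249 × 1.0087333/1.0048083 = 8.8593720.
(F − S)/S ÷ T = (8.8593720 − 8.8249)/8.8249/(1/12) = 0.046875 → 4.69%.

+4.69%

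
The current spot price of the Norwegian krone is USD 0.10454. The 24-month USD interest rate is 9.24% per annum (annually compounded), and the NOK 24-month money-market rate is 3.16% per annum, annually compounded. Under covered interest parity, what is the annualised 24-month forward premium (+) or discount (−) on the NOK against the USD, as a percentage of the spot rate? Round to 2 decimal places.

+6.07%

T = 2 years.
F = S · g_USD/g_NOK = 0.10454 × 1.1933378/1.0641986 = 0.11722580.
Annualised premium = (F − S)/S × (1/T) = (0.11722580 − 0.10454)/0.10454 ÷ 2 = 6.07%.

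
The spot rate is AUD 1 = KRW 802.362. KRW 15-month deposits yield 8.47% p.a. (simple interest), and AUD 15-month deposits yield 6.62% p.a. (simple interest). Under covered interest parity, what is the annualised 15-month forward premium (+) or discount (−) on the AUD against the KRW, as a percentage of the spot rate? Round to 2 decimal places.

T = 15/12 years.
F = S · g_KRW/g_AUD = 802.362 × 1.105875/1.082750 = 819.498570.
Annualised premium = (F − S)/S × (1/T) = (819.498570 − 802.362)/802.362 ÷ (15/12) = 1.71%.

+1.71%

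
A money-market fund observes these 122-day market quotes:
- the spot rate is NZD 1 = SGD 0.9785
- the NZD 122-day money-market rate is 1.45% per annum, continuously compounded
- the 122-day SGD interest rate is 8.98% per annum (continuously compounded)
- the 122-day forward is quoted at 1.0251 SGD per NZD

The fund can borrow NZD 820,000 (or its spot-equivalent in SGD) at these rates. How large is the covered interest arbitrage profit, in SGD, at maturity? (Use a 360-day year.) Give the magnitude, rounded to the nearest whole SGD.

T = 122/360 years.
Invest the NZD and cover forward: 820,000 × 1.00492598 × 1.0251 = SGD 844,722.69.
Convert at spot and invest in SGD: 820,000 × 0.9785 × 1.03090002 = SGD 827,163.25.
The quoted forward overvalues NZD, so borrow SGD, buy NZD at spot, deposit the NZD at 1.45%, and sell the proceeds forward at 1.0251.
Arbitrage profit = |844,722.69 − 827,163.25| = SGD 17,559.

SGD 17,559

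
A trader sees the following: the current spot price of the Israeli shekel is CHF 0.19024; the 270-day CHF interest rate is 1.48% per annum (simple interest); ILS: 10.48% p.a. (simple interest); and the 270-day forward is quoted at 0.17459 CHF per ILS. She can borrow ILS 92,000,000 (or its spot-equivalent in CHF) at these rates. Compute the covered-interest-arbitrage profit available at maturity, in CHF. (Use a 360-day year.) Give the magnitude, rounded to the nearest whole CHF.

CHF 371,578

T = 270/360 years.
Invest the ILS and cover forward: 92,000,000 × 1.078600 × 0.17459 = CHF 17,324,775.21.
Convert at spot and invest in CHF: 92,000,000 × 0.19024 × 1.011100 = CHF 17,696,353.09.
The quoted forward undervalues ILS, so borrow ILS, convert to CHF at spot, deposit the CHF at 1.48%, and buy ILS forward at 0.17459 to cover the loan.
Arbitrage profit = |17,324,775.21 − 17,696,353.09| = CHF 371,578.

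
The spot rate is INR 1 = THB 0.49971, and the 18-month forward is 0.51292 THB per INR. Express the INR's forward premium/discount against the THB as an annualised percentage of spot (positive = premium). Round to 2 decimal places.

+1.76%

T = 18/12 years.
(F − S)/S = (0.51292 − 0.49971)/0.49971 = 0.0264353.
×(1/T) gives 1.76% p.a.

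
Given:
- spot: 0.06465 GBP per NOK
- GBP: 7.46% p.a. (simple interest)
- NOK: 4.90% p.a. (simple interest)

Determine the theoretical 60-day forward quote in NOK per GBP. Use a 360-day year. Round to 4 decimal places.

15.4027

T = 60/360 years.
GBP accumulates by 1 + 0.0746×60/360 = 1.01243333.
NOK accumulates by 1 + 0.0490×60/360 = 1.00816667.
So F = 0.06465 × 1.01243333 / 1.00816667 = 0.064923605 (GBP/NOK).
Quoted the other way: 1/0.064923605 = 15.4027 NOK per GBP.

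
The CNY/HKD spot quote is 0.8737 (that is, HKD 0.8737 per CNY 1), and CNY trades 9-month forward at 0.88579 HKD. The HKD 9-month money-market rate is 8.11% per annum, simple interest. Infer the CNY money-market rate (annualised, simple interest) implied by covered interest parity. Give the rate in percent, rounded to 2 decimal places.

T = 9/12 years.
CIP gives F = S · g_HKD/g_CNY, so g_HKD/g_CNY = 0.88579/0.8737 = 1.0138377.
HKD growth factor: 1 + 0.0811×9/12 = 1.060825.
Hence g_CNY = 1.046346.
r = (1.046346 − 1)/(9/12) = 0.061795 → 6.18%.

6.18%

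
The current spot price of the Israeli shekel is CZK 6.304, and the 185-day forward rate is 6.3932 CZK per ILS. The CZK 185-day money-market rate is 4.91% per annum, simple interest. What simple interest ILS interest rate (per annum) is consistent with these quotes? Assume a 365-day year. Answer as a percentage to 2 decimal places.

2.09%

T = 185/365 years.
F/S = 6.3932/6.304 = 1.0141497 = (growth of CZK) / (growth of ILS).
CZK growth factor: 1 + 0.0491×185/365 = 1.0248863.
So the ILS growth factor = 1.0105868.
r = (1.0105868 − 1)/(185/365) = 0.020887 → 2.09%.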